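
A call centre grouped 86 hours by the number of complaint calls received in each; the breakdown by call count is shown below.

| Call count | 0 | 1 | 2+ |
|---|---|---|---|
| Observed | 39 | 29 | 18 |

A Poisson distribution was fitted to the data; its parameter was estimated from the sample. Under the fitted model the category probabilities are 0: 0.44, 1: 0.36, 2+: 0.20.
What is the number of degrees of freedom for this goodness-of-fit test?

1

There are k = 3 categories and 1 parameter estimated from the data, so df = 3 − 1 − 1 = 1.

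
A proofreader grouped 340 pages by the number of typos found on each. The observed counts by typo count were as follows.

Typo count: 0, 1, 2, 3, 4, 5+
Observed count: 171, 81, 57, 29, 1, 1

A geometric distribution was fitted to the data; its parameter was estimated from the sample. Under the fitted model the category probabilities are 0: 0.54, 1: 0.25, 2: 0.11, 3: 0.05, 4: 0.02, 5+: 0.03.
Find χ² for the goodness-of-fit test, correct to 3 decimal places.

Expected counts E_i = n·p_i: 340×0.54 = 183.6, 340×0.25 = 85, 340×0.11 = 37.4, 340×0.05 = 17, 340×0.02 = 6.8, 340×0.03 = 10.2.
χ² = (171−183.6)²/183.6 + (81−85)²/85 + (57−37.4)²/37.4 + (29−17)²/17 + (1−6.8)²/6.8 + (1−10.2)²/10.2
   = 0.8647 + 0.1882 + 10.2717 + 8.4706 + 4.9471 + 8.2980
Sum = 33.040

33.040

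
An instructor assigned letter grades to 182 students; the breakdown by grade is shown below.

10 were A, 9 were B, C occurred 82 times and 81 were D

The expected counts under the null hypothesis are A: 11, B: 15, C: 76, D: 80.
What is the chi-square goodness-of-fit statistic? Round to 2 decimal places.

2.98

cat         O        E   (O−E)²/E
A          10       11      0.091
B           9       15      2.400
C          82       76      0.474
D          81       80      0.013
Sum = 2.98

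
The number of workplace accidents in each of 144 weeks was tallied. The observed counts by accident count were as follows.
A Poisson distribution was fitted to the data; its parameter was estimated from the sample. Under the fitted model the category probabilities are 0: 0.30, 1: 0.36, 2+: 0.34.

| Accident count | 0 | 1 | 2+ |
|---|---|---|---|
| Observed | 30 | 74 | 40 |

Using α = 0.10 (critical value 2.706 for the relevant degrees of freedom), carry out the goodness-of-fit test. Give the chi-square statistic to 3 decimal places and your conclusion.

Expected counts E_i = n·p_i: 144×0.30 = 43.2, 144×0.36 = 51.84, 144×0.34 = 48.96.
0: (30 − 43.2)²/43.2 = 174.24/43.2 = 4.0333
1: (74 − 51.84)²/51.84 = 491.0656/51.84 = 9.4727
2+: (40 − 48.96)²/48.96 = 80.2816/48.96 = 1.6397
Sum = 15.146
df = 1. Since 15.146 > 2.706, we reject H₀.

15.146; reject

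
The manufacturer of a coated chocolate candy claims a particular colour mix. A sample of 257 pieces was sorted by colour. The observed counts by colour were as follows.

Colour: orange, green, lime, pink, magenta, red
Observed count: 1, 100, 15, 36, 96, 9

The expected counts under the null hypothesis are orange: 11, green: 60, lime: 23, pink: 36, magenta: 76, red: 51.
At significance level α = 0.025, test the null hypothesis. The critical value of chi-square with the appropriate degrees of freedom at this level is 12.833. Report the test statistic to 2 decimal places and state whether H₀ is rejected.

78.39; reject

cat          O        E   (O−E)²/E
orange       1       11      9.091
green      100       60     26.667
lime        15       23      2.783
pink        36       36      0.000
magenta     96       76      5.263
red          9       51     34.588
Sum = 78.39
df = 5. Since 78.39 > 12.833, we reject H₀.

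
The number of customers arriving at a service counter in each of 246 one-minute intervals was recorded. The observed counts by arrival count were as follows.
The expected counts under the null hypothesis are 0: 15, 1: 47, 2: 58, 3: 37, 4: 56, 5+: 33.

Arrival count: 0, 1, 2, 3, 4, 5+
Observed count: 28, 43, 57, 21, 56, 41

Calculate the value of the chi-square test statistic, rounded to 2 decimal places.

20.48

cat         O        E   (O−E)²/E
0          28       15     11.267
1          43       47      0.340
2          57       58      0.017
3          21       37      6.919
4          56       56      0.000
5+         41       33      1.939
Sum = 20.48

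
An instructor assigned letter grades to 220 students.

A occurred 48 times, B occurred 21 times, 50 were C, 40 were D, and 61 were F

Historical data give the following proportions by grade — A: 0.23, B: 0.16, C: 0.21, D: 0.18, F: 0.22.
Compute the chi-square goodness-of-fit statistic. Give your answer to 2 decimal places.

9.46

Expected counts E_i = n·p_i: 220×0.23 = 50.6, 220×0.16 = 35.2, 220×0.21 = 46.2, 220×0.18 = 39.6, 220×0.22 = 48.4.
χ² = (48−50.6)²/50.6 + (21−35.2)²/35.2 + (50−46.2)²/46.2 + (40−39.6)²/39.6 + (61−48.4)²/48.4
   = 0.134 + 5.728 + 0.313 + 0.004 + 3.280
Sum = 9.46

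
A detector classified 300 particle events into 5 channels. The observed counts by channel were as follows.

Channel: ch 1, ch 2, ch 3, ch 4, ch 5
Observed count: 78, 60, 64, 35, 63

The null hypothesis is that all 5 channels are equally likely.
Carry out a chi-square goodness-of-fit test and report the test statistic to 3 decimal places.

16.233

Expected count for each of the 5 categories: 300/5 = 60.
cat         O        E   (O−E)²/E
ch 1       78       60     5.4000
ch 2       60       60     0.0000
ch 3       64       60     0.2667
ch 4       35       60    10.4167
ch 5       63       60     0.1500
Sum = 16.233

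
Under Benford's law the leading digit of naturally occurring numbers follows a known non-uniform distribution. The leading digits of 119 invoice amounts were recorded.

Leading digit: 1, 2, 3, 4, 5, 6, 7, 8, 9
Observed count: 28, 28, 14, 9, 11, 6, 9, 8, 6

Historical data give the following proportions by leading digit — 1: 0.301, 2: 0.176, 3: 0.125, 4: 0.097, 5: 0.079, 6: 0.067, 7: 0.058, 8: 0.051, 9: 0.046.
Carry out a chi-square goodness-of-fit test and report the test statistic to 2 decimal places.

Expected counts E_i = n·p_i: 119×0.301 = 35.819, 119×0.176 = 20.944, 119×0.125 = 14.875, 119×0.097 = 11.543, 119×0.079 = 9.401, 119×0.067 = 7.973, 119×0.058 = 6.902, 119×0.051 = 6.069, 119×0.046 = 5.474.
χ² = (28−35.819)²/35.819 + (28−20.944)²/20.944 + (14−14.875)²/14.875 + (9−11.543)²/11.543 + (11−9.401)²/9.401 + (6−7.973)²/7.973 + (9−6.902)²/6.902 + (8−6.069)²/6.069 + (6−5.474)²/5.474
   = 1.707 + 2.377 + 0.051 + 0.560 + 0.272 + 0.488 + 0.638 + 0.614 + 0.051
Sum = 6.76

6.76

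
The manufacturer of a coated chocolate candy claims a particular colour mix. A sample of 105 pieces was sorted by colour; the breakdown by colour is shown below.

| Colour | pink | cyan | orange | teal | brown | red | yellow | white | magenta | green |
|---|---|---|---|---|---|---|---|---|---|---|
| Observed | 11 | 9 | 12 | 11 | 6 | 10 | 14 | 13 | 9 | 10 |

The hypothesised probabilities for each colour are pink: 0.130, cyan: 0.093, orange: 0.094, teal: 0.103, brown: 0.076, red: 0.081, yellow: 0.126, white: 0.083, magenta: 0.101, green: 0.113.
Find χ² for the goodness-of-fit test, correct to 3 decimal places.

Expected counts E_i = n·p_i: 105×0.130 = 13.65, 105×0.093 = 9.765, 105×0.094 = 9.87, 105×0.103 = 10.815, 105×0.076 = 7.98, 105×0.081 = 8.505, 105×0.126 = 13.23, 105×0.083 = 8.715, 105×0.101 = 10.605, 105×0.113 = 11.865.
pink: (11 − 13.65)²/13.65 = 7.0225/13.65 = 0.5145
cyan: (9 − 9.765)²/9.765 = 0.585225/9.765 = 0.0599
orange: (12 − 9.87)²/9.87 = 4.5369/9.87 = 0.4597
teal: (11 − 10.815)²/10.815 = 0.034225/10.815 = 0.0032
brown: (6 − 7.98)²/7.98 = 3.9204/7.98 = 0.4913
red: (10 − 8.505)²/8.505 = 2.235025/8.505 = 0.2628
yellow: (14 − 13.23)²/13.23 = 0.5929/13.23 = 0.0448
white: (13 − 8.715)²/8.715 = 18.361225/8.715 = 2.1069
magenta: (9 − 10.605)²/10.605 = 2.576025/10.605 = 0.2429
green: (10 − 11.865)²/11.865 = 3.478225/11.865 = 0.2932
Sum = 4.479

4.479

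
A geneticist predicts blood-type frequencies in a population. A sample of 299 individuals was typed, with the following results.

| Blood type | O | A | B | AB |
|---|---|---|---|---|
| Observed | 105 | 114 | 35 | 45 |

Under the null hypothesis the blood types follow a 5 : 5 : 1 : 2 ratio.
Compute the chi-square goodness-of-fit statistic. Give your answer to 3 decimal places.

Ratio total = 13. Expected counts: 299×5/13 = 115, 299×5/13 = 115, 299×1/13 = 23, 299×2/13 = 46.
χ² = (105−115)²/115 + (114−115)²/115 + (35−23)²/23 + (45−46)²/46
   = 0.8696 + 0.0087 + 6.2609 + 0.0217
Sum = 7.161

7.161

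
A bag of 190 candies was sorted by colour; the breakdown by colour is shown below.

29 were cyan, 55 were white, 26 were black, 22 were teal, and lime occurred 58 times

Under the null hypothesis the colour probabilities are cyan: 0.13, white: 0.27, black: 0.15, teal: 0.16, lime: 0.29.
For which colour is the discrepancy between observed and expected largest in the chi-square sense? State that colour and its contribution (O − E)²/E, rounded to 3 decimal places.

teal, 2.321

Expected counts E_i = n·p_i: 190×0.13 = 24.7, 190×0.27 = 51.3, 190×0.15 = 28.5, 190×0.16 = 30.4, 190×0.29 = 55.1.
χ² = (29−24.7)²/24.7 + (55−51.3)²/51.3 + (26−28.5)²/28.5 + (22−30.4)²/30.4 + (58−55.1)²/55.1
   = 0.7486 + 0.2669 + 0.2193 + 2.3211 + 0.1526
The largest term is for teal: 2.321.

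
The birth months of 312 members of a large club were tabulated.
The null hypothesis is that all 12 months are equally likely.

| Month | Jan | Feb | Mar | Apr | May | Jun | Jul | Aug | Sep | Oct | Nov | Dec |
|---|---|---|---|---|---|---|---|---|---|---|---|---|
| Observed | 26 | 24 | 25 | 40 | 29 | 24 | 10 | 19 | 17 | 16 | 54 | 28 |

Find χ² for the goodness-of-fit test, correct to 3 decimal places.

57.231

Under H₀ each category has probability 1/12, so each expected count is 312/12 = 26.
Jan: (26 − 26)²/26 = 0/26 = 0.0000
Feb: (24 − 26)²/26 = 4/26 = 0.1538
Mar: (25 − 26)²/26 = 1/26 = 0.0385
Apr: (40 − 26)²/26 = 196/26 = 7.5385
May: (29 − 26)²/26 = 9/26 = 0.3462
Jun: (24 − 26)²/26 = 4/26 = 0.1538
Jul: (10 − 26)²/26 = 256/26 = 9.8462
Aug: (19 − 26)²/26 = 49/26 = 1.8846
Sep: (17 − 26)²/26 = 81/26 = 3.1154
Oct: (16 − 26)²/26 = 100/26 = 3.8462
Nov: (54 − 26)²/26 = 784/26 = 30.1538
Dec: (28 − 26)²/26 = 4/26 = 0.1538
Sum = 57.231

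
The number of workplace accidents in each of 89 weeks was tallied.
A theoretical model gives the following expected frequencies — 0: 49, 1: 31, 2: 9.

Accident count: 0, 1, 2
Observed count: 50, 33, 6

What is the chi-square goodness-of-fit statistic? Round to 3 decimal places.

cat         O        E   (O−E)²/E
0          50       49     0.0204
1          33       31     0.1290
2           6        9     1.0000
Sum = 1.149

1.149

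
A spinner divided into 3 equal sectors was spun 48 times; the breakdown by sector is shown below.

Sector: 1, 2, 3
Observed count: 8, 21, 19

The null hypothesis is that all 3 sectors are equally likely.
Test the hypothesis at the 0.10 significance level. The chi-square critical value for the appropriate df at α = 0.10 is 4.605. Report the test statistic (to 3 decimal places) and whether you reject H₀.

6.125; reject

Expected count for each of the 3 categories: 48/3 = 16.
χ² = (8−16)²/16 + (21−16)²/16 + (19−16)²/16
   = 4.0000 + 1.5625 + 0.5625
Sum = 6.125
df = 2. Since 6.125 > 4.605, we reject H₀.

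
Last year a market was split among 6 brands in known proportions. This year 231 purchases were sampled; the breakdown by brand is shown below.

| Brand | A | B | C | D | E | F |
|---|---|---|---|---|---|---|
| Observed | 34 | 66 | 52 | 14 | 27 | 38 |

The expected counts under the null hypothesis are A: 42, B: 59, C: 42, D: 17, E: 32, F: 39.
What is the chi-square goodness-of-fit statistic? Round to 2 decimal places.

6.07

cat         O        E   (O−E)²/E
A          34       42      1.524
B          66       59      0.831
C          52       42      2.381
D          14       17      0.529
E          27       32      0.781
F          38       39      0.026
Sum = 6.07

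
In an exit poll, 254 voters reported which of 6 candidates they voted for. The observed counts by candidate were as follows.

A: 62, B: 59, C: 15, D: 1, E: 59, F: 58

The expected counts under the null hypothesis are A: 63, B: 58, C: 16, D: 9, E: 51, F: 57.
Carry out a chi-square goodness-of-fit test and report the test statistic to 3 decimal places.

8.479

cat         O        E   (O−E)²/E
A          62       63     0.0159
B          59       58     0.0172
C          15       16     0.0625
D           1        9     7.1111
E          59       51     1.2549
F          58       57     0.0175
Sum = 8.479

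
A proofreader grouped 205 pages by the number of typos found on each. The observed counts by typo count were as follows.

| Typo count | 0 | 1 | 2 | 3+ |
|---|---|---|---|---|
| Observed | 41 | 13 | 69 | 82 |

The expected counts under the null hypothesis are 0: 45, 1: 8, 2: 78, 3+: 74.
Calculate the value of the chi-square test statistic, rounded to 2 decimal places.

cat         O        E   (O−E)²/E
0          41       45      0.356
1          13        8      3.125
2          69       78      1.038
3+         82       74      0.865
Sum = 5.38

5.38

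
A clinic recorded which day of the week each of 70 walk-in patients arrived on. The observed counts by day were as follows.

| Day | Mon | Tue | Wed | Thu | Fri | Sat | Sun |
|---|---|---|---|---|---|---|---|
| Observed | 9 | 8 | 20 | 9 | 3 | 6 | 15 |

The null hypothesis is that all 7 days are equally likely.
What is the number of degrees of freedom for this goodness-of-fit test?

There are k = 7 categories and no parameters were estimated from the data, so df = 7 − 1 = 6.

6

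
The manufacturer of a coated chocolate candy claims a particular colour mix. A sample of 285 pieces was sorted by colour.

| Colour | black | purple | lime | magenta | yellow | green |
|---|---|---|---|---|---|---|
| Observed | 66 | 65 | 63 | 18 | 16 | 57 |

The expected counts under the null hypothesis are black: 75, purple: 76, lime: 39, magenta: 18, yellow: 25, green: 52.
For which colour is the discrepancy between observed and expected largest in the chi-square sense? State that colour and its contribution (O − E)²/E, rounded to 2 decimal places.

lime, 14.77

χ² = (66−75)²/75 + (65−76)²/76 + (63−39)²/39 + (18−18)²/18 + (16−25)²/25 + (57−52)²/52
   = 1.080 + 1.592 + 14.769 + 0.000 + 3.240 + 0.481
The largest term is for lime: 14.77.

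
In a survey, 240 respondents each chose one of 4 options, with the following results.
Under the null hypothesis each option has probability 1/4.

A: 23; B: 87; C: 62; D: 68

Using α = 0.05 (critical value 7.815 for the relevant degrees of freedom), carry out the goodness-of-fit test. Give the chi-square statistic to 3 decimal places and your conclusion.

Expected count for each of the 4 categories: 240/4 = 60.
cat         O        E   (O−E)²/E
A          23       60    22.8167
B          87       60    12.1500
C          62       60     0.0667
D          68       60     1.0667
Sum = 36.100
df = 3. Since 36.100 > 7.815, we reject H₀.

36.100; reject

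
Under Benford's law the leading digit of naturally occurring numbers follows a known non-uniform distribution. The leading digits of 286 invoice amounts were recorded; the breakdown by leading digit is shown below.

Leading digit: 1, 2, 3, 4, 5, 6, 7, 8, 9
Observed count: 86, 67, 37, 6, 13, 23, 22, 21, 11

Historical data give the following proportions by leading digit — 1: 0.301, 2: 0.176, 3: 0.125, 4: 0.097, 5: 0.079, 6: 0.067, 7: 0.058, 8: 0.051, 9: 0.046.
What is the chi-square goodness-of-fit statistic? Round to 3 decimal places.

32.382

Expected counts E_i = n·p_i: 286×0.301 = 86.086, 286×0.176 = 50.336, 286×0.125 = 35.75, 286×0.097 = 27.742, 286×0.079 = 22.594, 286×0.067 = 19.162, 286×0.058 = 16.588, 286×0.051 = 14.586, 286×0.046 = 13.156.
cat         O        E   (O−E)²/E
1          86   86.086     0.0001
2          67   50.336     5.5167
3          37    35.75     0.0437
4           6   27.742    17.0397
5          13   22.594     4.0739
6          23   19.162     0.7687
7          22   16.588     1.7657
8          21   14.586     2.8205
9          11   13.156     0.3533
Sum = 32.382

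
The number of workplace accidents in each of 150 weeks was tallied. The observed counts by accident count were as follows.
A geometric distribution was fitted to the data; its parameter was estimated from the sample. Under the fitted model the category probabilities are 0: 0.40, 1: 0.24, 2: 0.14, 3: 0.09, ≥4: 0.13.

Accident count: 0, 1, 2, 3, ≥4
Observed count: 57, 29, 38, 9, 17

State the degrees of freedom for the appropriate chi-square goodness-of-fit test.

There are k = 5 categories and 1 parameter estimated from the data, so df = 5 − 1 − 1 = 3.

3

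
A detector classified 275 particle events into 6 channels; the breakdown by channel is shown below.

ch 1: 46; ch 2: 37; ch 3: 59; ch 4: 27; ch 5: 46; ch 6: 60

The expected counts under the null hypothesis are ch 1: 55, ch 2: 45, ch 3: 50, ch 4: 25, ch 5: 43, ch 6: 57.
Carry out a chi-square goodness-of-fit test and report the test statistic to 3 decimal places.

5.042

ch 1: (46 − 55)²/55 = 81/55 = 1.4727
ch 2: (37 − 45)²/45 = 64/45 = 1.4222
ch 3: (59 − 50)²/50 = 81/50 = 1.6200
ch 4: (27 − 25)²/25 = 4/25 = 0.1600
ch 5: (46 − 43)²/43 = 9/43 = 0.2093
ch 6: (60 − 57)²/57 = 9/57 = 0.1579
Sum = 5.042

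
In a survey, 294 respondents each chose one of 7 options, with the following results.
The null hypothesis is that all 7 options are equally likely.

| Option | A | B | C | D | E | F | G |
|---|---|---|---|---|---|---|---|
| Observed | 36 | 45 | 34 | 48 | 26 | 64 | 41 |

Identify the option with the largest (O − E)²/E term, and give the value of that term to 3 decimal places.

Expected count for each of the 7 categories: 294/7 = 42.
cat         O        E   (O−E)²/E
A          36       42     0.8571
B          45       42     0.2143
C          34       42     1.5238
D          48       42     0.8571
E          26       42     6.0952
F          64       42    11.5238
G          41       42     0.0238
The largest term is for F: 11.524.

F, 11.524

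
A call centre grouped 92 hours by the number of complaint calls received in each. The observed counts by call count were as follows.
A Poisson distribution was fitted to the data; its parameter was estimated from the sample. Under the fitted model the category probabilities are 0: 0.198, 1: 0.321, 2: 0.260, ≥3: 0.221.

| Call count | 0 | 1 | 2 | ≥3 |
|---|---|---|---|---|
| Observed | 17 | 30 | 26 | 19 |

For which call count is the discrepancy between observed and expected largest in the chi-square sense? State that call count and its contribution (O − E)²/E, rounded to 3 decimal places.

2, 0.181

Expected counts E_i = n·p_i: 92×0.198 = 18.216, 92×0.321 = 29.532, 92×0.260 = 23.92, 92×0.221 = 20.332.
χ² = (17−18.216)²/18.216 + (30−29.532)²/29.532 + (26−23.92)²/23.92 + (19−20.332)²/20.332
   = 0.0812 + 0.0074 + 0.1809 + 0.0873
The largest term is for 2: 0.181.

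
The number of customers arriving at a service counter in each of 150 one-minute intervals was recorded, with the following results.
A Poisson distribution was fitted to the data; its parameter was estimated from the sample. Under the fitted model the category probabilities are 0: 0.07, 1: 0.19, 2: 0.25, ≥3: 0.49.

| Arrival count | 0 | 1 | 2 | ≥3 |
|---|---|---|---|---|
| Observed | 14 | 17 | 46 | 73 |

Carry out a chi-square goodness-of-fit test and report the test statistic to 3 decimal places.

7.737

Expected counts E_i = n·p_i: 150×0.07 = 10.5, 150×0.19 = 28.5, 150×0.25 = 37.5, 150×0.49 = 73.5.
0: (14 − 10.5)²/10.5 = 12.25/10.5 = 1.1667
1: (17 − 28.5)²/28.5 = 132.25/28.5 = 4.6404
2: (46 − 37.5)²/37.5 = 72.25/37.5 = 1.9267
≥3: (73 − 73.5)²/73.5 = 0.25/73.5 = 0.0034
Sum = 7.737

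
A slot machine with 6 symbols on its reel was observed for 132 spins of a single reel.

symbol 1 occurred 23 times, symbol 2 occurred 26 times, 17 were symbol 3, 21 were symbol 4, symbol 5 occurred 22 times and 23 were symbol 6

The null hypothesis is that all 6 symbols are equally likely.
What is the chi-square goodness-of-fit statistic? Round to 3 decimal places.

Expected count for each of the 6 categories: 132/6 = 22.
cat           O        E   (O−E)²/E
symbol 1     23       22     0.0455
symbol 2     26       22     0.7273
symbol 3     17       22     1.1364
symbol 4     21       22     0.0455
symbol 5     22       22     0.0000
symbol 6     23       22     0.0455
Sum = 2.000

2.000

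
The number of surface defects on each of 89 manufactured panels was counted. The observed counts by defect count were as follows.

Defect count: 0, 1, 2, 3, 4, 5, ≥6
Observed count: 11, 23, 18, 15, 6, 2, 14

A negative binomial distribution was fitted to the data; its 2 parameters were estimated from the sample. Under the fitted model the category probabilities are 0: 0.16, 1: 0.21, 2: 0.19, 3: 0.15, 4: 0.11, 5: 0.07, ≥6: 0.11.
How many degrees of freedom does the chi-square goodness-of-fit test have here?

4

There are k = 7 categories and 2 parameters estimated from the data, so df = 7 − 1 − 2 = 4.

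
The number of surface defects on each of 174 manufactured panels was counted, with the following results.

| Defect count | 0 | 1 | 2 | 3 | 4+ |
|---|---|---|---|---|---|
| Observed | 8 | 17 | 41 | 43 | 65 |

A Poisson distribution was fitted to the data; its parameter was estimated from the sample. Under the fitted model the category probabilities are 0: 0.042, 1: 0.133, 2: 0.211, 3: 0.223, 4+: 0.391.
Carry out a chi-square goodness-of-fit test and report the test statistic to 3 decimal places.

2.785

Expected counts E_i = n·p_i: 174×0.042 = 7.308, 174×0.133 = 23.142, 174×0.211 = 36.714, 174×0.223 = 38.802, 174×0.391 = 68.034.
χ² = (8−7.308)²/7.308 + (17−23.142)²/23.142 + (41−36.714)²/36.714 + (43−38.802)²/38.802 + (65−68.034)²/68.034
   = 0.0655 + 1.6301 + 0.5003 + 0.4542 + 0.1353
Sum = 2.785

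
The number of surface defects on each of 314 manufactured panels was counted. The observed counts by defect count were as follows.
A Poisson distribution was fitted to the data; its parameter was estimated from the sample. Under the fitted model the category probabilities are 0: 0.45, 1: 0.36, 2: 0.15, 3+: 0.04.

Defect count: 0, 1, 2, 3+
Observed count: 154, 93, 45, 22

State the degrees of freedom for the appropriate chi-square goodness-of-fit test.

2

There are k = 4 categories and 1 parameter estimated from the data, so df = 4 − 1 − 1 = 2.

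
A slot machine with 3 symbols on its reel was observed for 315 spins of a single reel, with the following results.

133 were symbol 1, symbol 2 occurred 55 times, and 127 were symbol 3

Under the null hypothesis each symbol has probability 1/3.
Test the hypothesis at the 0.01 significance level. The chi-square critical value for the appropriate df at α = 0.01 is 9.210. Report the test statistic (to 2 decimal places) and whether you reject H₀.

Under H₀ each category has probability 1/3, so each expected count is 315/3 = 105.
cat           O        E   (O−E)²/E
symbol 1    133      105      7.467
symbol 2     55      105     23.810
symbol 3    127      105      4.610
Sum = 35.89
df = 2. Since 35.89 > 9.210, we reject H₀.

35.89; reject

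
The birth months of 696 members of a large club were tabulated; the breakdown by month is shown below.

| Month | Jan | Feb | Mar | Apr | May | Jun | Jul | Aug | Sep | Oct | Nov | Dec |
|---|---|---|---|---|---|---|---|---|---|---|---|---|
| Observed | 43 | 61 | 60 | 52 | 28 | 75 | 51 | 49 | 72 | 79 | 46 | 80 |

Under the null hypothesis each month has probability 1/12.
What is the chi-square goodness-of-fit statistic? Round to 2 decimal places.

49.28

Expected count for each of the 12 categories: 696/12 = 58.
χ² = (43−58)²/58 + (61−58)²/58 + (60−58)²/58 + (52−58)²/58 + (28−58)²/58 + (75−58)²/58 + (51−58)²/58 + (49−58)²/58 + (72−58)²/58 + (79−58)²/58 + (46−58)²/58 + (80−58)²/58
   = 3.879 + 0.155 + 0.069 + 0.621 + 15.517 + 4.983 + 0.845 + 1.397 + 3.379 + 7.603 + 2.483 + 8.345
Sum = 49.28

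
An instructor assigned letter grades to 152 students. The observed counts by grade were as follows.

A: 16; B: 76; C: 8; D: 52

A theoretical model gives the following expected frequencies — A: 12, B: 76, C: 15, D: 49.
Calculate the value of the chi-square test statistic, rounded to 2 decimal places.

4.78

A: (16 − 12)²/12 = 16/12 = 1.333
B: (76 − 76)²/76 = 0/76 = 0.000
C: (8 − 15)²/15 = 49/15 = 3.267
D: (52 − 49)²/49 = 9/49 = 0.184
Sum = 4.78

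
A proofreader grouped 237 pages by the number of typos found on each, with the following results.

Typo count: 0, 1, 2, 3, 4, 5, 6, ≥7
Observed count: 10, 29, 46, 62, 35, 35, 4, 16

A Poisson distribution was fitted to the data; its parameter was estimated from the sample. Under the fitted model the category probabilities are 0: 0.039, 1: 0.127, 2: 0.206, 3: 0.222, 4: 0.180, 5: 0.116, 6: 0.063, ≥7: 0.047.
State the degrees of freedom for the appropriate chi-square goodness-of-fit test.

There are k = 8 categories and 1 parameter estimated from the data, so df = 8 − 1 − 1 = 6.

6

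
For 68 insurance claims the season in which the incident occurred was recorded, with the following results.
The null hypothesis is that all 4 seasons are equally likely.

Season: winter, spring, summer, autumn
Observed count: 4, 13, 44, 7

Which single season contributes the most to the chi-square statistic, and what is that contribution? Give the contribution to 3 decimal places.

Under H₀ each category has probability 1/4, so each expected count is 68/4 = 17.
χ² = (4−17)²/17 + (13−17)²/17 + (44−17)²/17 + (7−17)²/17
   = 9.9412 + 0.9412 + 42.8824 + 5.8824
The largest term is for summer: 42.882.

summer, 42.882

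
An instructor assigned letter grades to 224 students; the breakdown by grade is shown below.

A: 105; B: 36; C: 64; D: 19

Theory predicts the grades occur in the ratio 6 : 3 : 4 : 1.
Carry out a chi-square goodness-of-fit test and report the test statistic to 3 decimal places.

Ratio total = 14. Expected counts: 224×6/14 = 96, 224×3/14 = 48, 224×4/14 = 64, 224×1/14 = 16.
χ² = (105−96)²/96 + (36−48)²/48 + (64−64)²/64 + (19−16)²/16
   = 0.8438 + 3.0000 + 0.0000 + 0.5625
Sum = 4.406

4.406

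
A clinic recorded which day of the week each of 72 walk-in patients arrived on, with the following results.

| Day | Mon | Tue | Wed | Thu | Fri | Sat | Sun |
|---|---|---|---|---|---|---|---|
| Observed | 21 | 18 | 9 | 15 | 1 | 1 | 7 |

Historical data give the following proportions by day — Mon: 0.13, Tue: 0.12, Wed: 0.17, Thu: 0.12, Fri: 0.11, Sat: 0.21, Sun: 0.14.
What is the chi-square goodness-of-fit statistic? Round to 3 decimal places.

50.328

Expected counts E_i = n·p_i: 72×0.13 = 9.36, 72×0.12 = 8.64, 72×0.17 = 12.24, 72×0.12 = 8.64, 72×0.11 = 7.92, 72×0.21 = 15.12, 72×0.14 = 10.08.
χ² = (21−9.36)²/9.36 + (18−8.64)²/8.64 + (9−12.24)²/12.24 + (15−8.64)²/8.64 + (1−7.92)²/7.92 + (1−15.12)²/15.12 + (7−10.08)²/10.08
   = 14.4754 + 10.1400 + 0.8576 + 4.6817 + 6.0463 + 13.1861 + 0.9411
Sum = 50.328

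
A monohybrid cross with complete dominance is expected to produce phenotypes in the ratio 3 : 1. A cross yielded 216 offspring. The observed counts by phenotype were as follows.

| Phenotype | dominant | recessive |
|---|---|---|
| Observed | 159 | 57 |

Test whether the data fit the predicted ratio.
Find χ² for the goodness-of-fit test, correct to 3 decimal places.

Ratio total = 4. Expected counts: 216×3/4 = 162, 216×1/4 = 54.
χ² = (159−162)²/162 + (57−54)²/54
   = 0.0556 + 0.1667
Sum = 0.222

0.222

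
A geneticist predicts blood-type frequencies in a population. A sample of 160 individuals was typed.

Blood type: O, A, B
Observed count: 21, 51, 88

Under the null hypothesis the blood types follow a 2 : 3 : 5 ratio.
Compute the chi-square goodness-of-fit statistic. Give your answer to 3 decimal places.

Ratio total = 10. Expected counts: 160×2/10 = 32, 160×3/10 = 48, 160×5/10 = 80.
cat         O        E   (O−E)²/E
O          21       32     3.7813
A          51       48     0.1875
B          88       80     0.8000
Sum = 4.769

4.769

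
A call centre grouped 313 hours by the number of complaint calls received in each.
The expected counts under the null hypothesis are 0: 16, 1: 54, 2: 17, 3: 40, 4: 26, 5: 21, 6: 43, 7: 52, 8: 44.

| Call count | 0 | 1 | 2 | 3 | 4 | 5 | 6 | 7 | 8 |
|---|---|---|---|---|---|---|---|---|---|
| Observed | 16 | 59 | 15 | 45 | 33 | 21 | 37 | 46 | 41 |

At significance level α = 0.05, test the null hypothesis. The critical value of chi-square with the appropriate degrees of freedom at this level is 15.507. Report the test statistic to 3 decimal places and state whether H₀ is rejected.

4.942; do not reject

cat         O        E   (O−E)²/E
0          16       16     0.0000
1          59       54     0.4630
2          15       17     0.2353
3          45       40     0.6250
4          33       26     1.8846
5          21       21     0.0000
6          37       43     0.8372
7          46       52     0.6923
8          41       44     0.2045
Sum = 4.942
df = 8. Since 4.942 < 15.507, we do not reject H₀.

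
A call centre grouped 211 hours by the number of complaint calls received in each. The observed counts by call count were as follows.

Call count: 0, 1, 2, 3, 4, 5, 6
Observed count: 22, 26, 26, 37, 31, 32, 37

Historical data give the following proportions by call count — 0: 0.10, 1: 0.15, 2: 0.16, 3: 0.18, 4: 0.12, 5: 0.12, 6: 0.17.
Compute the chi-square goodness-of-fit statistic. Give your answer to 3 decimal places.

Expected counts E_i = n·p_i: 211×0.10 = 21.1, 211×0.15 = 31.65, 211×0.16 = 33.76, 211×0.18 = 37.98, 211×0.12 = 25.32, 211×0.12 = 25.32, 211×0.17 = 35.87.
cat         O        E   (O−E)²/E
0          22     21.1     0.0384
1          26    31.65     1.0086
2          26    33.76     1.7837
3          37    37.98     0.0253
4          31    25.32     1.2742
5          32    25.32     1.7623
6          37    35.87     0.0356
Sum = 5.928

5.928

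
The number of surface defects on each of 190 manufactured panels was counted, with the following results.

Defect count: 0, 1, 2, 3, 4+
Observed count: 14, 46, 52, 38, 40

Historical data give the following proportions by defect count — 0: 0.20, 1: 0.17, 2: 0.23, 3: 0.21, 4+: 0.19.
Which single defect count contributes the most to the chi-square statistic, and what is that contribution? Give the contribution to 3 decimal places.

0, 15.158

Expected counts E_i = n·p_i: 190×0.20 = 38, 190×0.17 = 32.3, 190×0.23 = 43.7, 190×0.21 = 39.9, 190×0.19 = 36.1.
χ² = (14−38)²/38 + (46−32.3)²/32.3 + (52−43.7)²/43.7 + (38−39.9)²/39.9 + (40−36.1)²/36.1
   = 15.1579 + 5.8108 + 1.5764 + 0.0905 + 0.4213
The largest term is for 0: 15.158.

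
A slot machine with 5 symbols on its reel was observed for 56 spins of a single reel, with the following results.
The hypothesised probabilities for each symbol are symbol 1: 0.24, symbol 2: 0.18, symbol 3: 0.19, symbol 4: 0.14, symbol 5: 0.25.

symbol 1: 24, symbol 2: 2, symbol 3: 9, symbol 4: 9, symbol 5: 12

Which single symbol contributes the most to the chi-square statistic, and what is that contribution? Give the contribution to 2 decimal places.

symbol 1, 8.30

Expected counts E_i = n·p_i: 56×0.24 = 13.44, 56×0.18 = 10.08, 56×0.19 = 10.64, 56×0.14 = 7.84, 56×0.25 = 14.
χ² = (24−13.44)²/13.44 + (2−10.08)²/10.08 + (9−10.64)²/10.64 + (9−7.84)²/7.84 + (12−14)²/14
   = 8.297 + 6.477 + 0.253 + 0.172 + 0.286
The largest term is for symbol 1: 8.30.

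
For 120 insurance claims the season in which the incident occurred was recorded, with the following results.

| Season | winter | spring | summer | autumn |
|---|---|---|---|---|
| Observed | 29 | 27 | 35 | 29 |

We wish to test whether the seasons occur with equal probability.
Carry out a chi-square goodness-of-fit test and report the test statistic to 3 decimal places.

Expected count for each of the 4 categories: 120/4 = 30.
cat         O        E   (O−E)²/E
winter     29       30     0.0333
spring     27       30     0.3000
summer     35       30     0.8333
autumn     29       30     0.0333
Sum = 1.200

1.200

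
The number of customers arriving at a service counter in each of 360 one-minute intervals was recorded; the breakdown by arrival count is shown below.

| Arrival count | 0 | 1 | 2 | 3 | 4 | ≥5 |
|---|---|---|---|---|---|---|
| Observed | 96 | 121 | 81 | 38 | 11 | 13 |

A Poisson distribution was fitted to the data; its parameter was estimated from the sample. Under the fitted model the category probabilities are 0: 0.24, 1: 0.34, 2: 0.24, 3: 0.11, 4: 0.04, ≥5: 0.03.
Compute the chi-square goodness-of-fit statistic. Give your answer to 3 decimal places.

Expected counts E_i = n·p_i: 360×0.24 = 86.4, 360×0.34 = 122.4, 360×0.24 = 86.4, 360×0.11 = 39.6, 360×0.04 = 14.4, 360×0.03 = 10.8.
χ² = (96−86.4)²/86.4 + (121−122.4)²/122.4 + (81−86.4)²/86.4 + (38−39.6)²/39.6 + (11−14.4)²/14.4 + (13−10.8)²/10.8
   = 1.0667 + 0.0160 + 0.3375 + 0.0646 + 0.8028 + 0.4481
Sum = 2.736

2.736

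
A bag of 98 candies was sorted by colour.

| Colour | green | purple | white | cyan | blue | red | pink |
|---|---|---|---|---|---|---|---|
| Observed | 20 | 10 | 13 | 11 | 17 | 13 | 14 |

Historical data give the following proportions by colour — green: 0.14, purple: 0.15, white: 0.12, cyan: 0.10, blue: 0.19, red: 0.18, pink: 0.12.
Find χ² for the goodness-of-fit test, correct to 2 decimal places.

Expected counts E_i = n·p_i: 98×0.14 = 13.72, 98×0.15 = 14.7, 98×0.12 = 11.76, 98×0.10 = 9.8, 98×0.19 = 18.62, 98×0.18 = 17.64, 98×0.12 = 11.76.
cat         O        E   (O−E)²/E
green      20    13.72      2.875
purple     10     14.7      1.503
white      13    11.76      0.131
cyan       11      9.8      0.147
blue       17    18.62      0.141
red        13    17.64      1.220
pink       14    11.76      0.427
Sum = 6.44

6.44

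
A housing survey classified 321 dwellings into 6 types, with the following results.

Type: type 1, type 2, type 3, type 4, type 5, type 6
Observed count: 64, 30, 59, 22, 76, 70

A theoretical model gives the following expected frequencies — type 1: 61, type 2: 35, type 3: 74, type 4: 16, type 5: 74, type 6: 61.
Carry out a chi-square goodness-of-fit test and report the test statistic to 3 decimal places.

cat         O        E   (O−E)²/E
type 1     64       61     0.1475
type 2     30       35     0.7143
type 3     59       74     3.0405
type 4     22       16     2.2500
type 5     76       74     0.0541
type 6     70       61     1.3279
Sum = 7.534

7.534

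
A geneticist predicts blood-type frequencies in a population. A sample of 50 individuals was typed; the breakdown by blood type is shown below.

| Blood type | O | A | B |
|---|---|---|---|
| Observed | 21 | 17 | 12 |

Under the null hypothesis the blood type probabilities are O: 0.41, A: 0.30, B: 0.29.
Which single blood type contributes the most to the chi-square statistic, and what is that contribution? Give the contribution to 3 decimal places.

B, 0.431

Expected counts E_i = n·p_i: 50×0.41 = 20.5, 50×0.30 = 15, 50×0.29 = 14.5.
χ² = (21−20.5)²/20.5 + (17−15)²/15 + (12−14.5)²/14.5
   = 0.0122 + 0.2667 + 0.4310
The largest term is for B: 0.431.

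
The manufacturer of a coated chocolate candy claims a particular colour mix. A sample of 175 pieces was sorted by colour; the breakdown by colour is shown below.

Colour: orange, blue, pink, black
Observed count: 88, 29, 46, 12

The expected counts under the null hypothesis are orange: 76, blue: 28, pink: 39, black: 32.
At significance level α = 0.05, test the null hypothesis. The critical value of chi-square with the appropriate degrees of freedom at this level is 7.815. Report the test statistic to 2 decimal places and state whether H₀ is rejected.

orange: (88 − 76)²/76 = 144/76 = 1.895
blue: (29 − 28)²/28 = 1/28 = 0.036
pink: (46 − 39)²/39 = 49/39 = 1.256
black: (12 − 32)²/32 = 400/32 = 12.500
Sum = 15.69
df = 3. Since 15.69 > 7.815, we reject H₀.

15.69; reject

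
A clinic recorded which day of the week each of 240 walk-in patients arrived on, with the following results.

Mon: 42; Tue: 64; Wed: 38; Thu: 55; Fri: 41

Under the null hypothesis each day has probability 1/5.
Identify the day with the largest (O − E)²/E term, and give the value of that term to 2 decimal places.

Expected count for each of the 5 categories: 240/5 = 48.
χ² = (42−48)²/48 + (64−48)²/48 + (38−48)²/48 + (55−48)²/48 + (41−48)²/48
   = 0.750 + 5.333 + 2.083 + 1.021 + 1.021
The largest term is for Tue: 5.33.

Tue, 5.33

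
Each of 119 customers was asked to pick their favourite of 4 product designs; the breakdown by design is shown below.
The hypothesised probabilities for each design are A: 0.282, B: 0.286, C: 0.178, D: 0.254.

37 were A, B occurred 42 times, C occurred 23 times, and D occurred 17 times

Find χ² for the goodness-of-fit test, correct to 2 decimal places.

8.16

Expected counts E_i = n·p_i: 119×0.282 = 33.558, 119×0.286 = 34.034, 119×0.178 = 21.182, 119×0.254 = 30.226.
cat         O        E   (O−E)²/E
A          37   33.558      0.353
B          42   34.034      1.865
C          23   21.182      0.156
D          17   30.226      5.787
Sum = 8.16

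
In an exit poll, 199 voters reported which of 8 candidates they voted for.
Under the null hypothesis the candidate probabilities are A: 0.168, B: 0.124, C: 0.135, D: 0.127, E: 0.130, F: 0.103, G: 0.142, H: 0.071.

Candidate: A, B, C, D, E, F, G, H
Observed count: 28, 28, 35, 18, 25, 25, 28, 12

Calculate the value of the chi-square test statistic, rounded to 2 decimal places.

7.23

Expected counts E_i = n·p_i: 199×0.168 = 33.432, 199×0.124 = 24.676, 199×0.135 = 26.865, 199×0.127 = 25.273, 199×0.130 = 25.87, 199×0.103 = 20.497, 199×0.142 = 28.258, 199×0.071 = 14.129.
A: (28 − 33.432)²/33.432 = 29.506624/33.432 = 0.883
B: (28 − 24.676)²/24.676 = 11.048976/24.676 = 0.448
C: (35 − 26.865)²/26.865 = 66.178225/26.865 = 2.463
D: (18 − 25.273)²/25.273 = 52.896529/25.273 = 2.093
E: (25 − 25.87)²/25.87 = 0.7569/25.87 = 0.029
F: (25 − 20.497)²/20.497 = 20.277009/20.497 = 0.989
G: (28 − 28.258)²/28.258 = 0.066564/28.258 = 0.002
H: (12 − 14.129)²/14.129 = 4.532641/14.129 = 0.321
Sum = 7.23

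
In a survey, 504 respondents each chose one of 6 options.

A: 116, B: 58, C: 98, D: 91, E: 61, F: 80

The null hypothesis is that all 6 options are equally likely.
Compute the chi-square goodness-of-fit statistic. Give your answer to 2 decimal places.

29.64

Expected count for each of the 6 categories: 504/6 = 84.
cat         O        E   (O−E)²/E
A         116       84     12.190
B          58       84      8.048
C          98       84      2.333
D          91       84      0.583
E          61       84      6.298
F          80       84      0.190
Sum = 29.64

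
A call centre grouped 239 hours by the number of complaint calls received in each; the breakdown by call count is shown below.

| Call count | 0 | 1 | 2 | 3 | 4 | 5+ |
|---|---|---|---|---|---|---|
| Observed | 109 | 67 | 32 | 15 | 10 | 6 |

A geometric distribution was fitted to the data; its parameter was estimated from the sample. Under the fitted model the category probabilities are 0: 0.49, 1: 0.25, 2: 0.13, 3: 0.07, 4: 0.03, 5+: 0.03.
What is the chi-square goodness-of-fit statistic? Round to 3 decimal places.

Expected counts E_i = n·p_i: 239×0.49 = 117.11, 239×0.25 = 59.75, 239×0.13 = 31.07, 239×0.07 = 16.73, 239×0.03 = 7.17, 239×0.03 = 7.17.
χ² = (109−117.11)²/117.11 + (67−59.75)²/59.75 + (32−31.07)²/31.07 + (15−16.73)²/16.73 + (10−7.17)²/7.17 + (6−7.17)²/7.17
   = 0.5616 + 0.8797 + 0.0278 + 0.1789 + 1.1170 + 0.1909
Sum = 2.956

2.956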